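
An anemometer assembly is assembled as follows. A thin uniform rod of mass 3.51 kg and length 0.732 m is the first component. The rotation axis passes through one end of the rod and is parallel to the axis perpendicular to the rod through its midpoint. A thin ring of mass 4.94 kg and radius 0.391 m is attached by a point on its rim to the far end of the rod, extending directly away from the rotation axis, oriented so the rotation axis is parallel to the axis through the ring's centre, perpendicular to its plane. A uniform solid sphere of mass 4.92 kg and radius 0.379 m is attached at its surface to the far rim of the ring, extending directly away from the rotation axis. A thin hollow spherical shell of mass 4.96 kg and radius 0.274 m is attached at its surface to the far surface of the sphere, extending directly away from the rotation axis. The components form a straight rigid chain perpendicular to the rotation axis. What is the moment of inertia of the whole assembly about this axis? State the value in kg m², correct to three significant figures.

Thin rod: I_cm = (1/12)ML² = (1/12)(3.51)(0.732)² = 0.15673 kg m²; centre at d = 0.366 m, so I = I_cm + Md² gives I = 0.15673 + (3.51)(0.366)² = 0.62691 kg m².
Thin ring: I_cm = MR² = (4.94)(0.391)² = 0.75523 kg m²; centre at d = 0.366 + 0.366 + 0.391 = 1.123 m, so I = I_cm + Md² gives I = 0.75523 + (4.94)(1.123)² = 6.9852 kg m².
Solid sphere: I_cm = (2/5)MR² = (2/5)(4.92)(0.379)² = 0.28269 kg m²; centre at d = 0.366 + 0.366 + 0.391 + 0.391 + 0.379 = 1.893 m, so I = I_cm + Md² gives I = 0.28269 + (4.92)(1.893)² = 17.913 kg m².
Spherical shell: I_cm = (2/3)MR² = (2/3)(4.96)(0.274)² = 0.24825 kg m²; centre at d = 0.366 + 0.366 + 0.391 + 0.391 + 0.379 + 0.379 + 0.274 = 2.546 m, so I = I_cm + Md² gives I = 0.24825 + (4.96)(2.546)² = 32.4 kg m².
Total I = 0.62691 + 6.9852 + 17.913 + 32.4 = 57.925 kg m².

57.9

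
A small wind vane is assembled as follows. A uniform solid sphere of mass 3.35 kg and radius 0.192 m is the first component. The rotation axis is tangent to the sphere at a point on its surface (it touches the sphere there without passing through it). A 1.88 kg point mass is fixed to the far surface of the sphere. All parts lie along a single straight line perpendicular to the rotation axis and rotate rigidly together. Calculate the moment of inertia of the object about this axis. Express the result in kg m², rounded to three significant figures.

0.450

Solid sphere: I_cm = (2/5)MR² = (2/5)(3.35)(0.192)² = 0.049398 kg m²; centre at d = 0.192 m, so I = I_cm + Md² gives I = 0.049398 + (3.35)(0.192)² = 0.17289 kg m².
Point mass: I_cm = 0; centre at d = 0.192 + 0.192 = 0.384 m, so I = I_cm + Md² gives I = 0 + (1.88)(0.384)² = 0.27722 kg m².
Total I = 0.17289 + 0.27722 = 0.45011 kg m².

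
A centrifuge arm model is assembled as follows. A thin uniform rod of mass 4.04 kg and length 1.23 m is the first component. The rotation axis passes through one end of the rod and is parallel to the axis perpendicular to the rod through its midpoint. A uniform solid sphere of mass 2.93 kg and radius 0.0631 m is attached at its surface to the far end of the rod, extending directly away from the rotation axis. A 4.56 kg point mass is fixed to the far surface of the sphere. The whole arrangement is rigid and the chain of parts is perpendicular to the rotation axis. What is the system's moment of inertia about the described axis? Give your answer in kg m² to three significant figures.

15.3

Thin rod: I_cm = (1/12)ML² = (1/12)(4.04)(1.23)² = 0.50934 kg m²; centre at d = 0.615 m, so the parallel axis theorem gives I = 0.50934 + (4.04)(0.615)² = 2.0374 kg m².
Solid sphere: I_cm = (2/5)MR² = (2/5)(2.93)(0.0631)² = 0.0046664 kg m²; centre at d = 0.615 + 0.615 + 0.0631 = 1.2931 m, so the parallel axis theorem gives I = 0.0046664 + (2.93)(1.2931)² = 4.9039 kg m².
Point mass: I_cm = 0; centre at d = 0.615 + 0.615 + 0.0631 + 0.0631 = 1.3562 m, so the parallel axis theorem gives I = 0 + (4.56)(1.3562)² = 8.3871 kg m².
Total I = 2.0374 + 4.9039 + 8.3871 = 15.328 kg m².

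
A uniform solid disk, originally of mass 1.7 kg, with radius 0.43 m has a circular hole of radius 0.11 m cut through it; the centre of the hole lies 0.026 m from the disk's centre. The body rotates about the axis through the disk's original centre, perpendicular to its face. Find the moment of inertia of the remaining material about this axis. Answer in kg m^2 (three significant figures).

0.156

Unpierced body about its centre: I₀ = (1/2)MR² = (1/2)(1.7)(0.43)² = 0.15716 kg m^2.
The removed disk has mass m = M·(r/R)² = (1.7)(0.11/0.43)² = 0.11125 kg (same uniform areal density).
Its moment of inertia about the rotation axis (parallel-axis theorem): I_hole = (1/2)mr² + md² = (1/2)(0.11125)(0.11)² + (0.11125)(0.026)² = 0.00074826 kg m^2.
Treating the hole as negative mass, I = I₀ − I_hole = 0.15716 − 0.00074826 = 0.15642 kg m^2.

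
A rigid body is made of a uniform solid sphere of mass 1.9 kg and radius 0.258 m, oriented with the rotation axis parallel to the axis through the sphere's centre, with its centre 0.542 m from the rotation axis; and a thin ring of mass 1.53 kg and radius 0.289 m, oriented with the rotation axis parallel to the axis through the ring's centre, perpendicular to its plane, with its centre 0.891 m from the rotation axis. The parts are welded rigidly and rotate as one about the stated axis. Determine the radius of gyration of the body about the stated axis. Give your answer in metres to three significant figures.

0.754

Solid sphere: I_cm = (2/5)MR² = (2/5)(1.9)(0.258)² = 0.050589 kg·m²; centre at d = 0.542 m, so the parallel axis theorem gives I = 0.050589 + (1.9)(0.542)² = 0.60874 kg·m².
Thin ring: I_cm = MR² = (1.53)(0.289)² = 0.12779 kg·m²; centre at d = 0.891 m, so the parallel axis theorem gives I = 0.12779 + (1.53)(0.891)² = 1.3424 kg·m².
Total I = 1.9512 kg·m²; total mass M = 3.43 kg.
k = √(I/M) = √(1.9512/3.43) = 0.75422 m.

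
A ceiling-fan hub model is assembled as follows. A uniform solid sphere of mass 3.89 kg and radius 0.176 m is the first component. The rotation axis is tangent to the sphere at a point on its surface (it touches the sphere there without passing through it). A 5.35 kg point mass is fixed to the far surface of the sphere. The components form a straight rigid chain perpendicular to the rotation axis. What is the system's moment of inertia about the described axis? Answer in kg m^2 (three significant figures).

Solid sphere: I_cm = (2/5)MR² = (2/5)(3.89)(0.176)² = 0.048199 kg m^2; centre at d = 0.176 m, so the parallel axis theorem gives I = 0.048199 + (3.89)(0.176)² = 0.1687 kg m^2.
Point mass: I_cm = 0; centre at d = 0.176 + 0.176 = 0.352 m, so the parallel axis theorem gives I = 0 + (5.35)(0.352)² = 0.66289 kg m^2.
Total I = 0.1687 + 0.66289 = 0.83158 kg m^2.

0.832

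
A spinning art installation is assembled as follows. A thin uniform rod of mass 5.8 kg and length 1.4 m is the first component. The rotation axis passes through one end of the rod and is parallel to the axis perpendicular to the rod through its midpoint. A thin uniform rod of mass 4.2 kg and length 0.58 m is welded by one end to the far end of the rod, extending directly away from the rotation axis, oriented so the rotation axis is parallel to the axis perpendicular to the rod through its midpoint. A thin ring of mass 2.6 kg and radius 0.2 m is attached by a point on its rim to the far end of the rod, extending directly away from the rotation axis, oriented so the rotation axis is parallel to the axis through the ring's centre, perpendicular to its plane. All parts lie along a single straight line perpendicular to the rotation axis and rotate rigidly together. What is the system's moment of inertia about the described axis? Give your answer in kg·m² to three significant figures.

28.4

Thin rod: I_cm = (1/12)ML² = (1/12)(5.8)(1.4)² = 0.94733 kg·m²; centre at d = 0.7 m, so I = I_cm + Md² gives I = 0.94733 + (5.8)(0.7)² = 3.7893 kg·m².
Thin rod: I_cm = (1/12)ML² = (1/12)(4.2)(0.58)² = 0.11774 kg·m²; centre at d = 0.7 + 0.7 + 0.29 = 1.69 m, so I = I_cm + Md² gives I = 0.11774 + (4.2)(1.69)² = 12.113 kg·m².
Thin ring: I_cm = MR² = (2.6)(0.2)² = 0.104 kg·m²; centre at d = 0.7 + 0.7 + 0.29 + 0.29 + 0.2 = 2.18 m, so I = I_cm + Md² gives I = 0.104 + (2.6)(2.18)² = 12.46 kg·m².
Total I = 3.7893 + 12.113 + 12.46 = 28.363 kg·m².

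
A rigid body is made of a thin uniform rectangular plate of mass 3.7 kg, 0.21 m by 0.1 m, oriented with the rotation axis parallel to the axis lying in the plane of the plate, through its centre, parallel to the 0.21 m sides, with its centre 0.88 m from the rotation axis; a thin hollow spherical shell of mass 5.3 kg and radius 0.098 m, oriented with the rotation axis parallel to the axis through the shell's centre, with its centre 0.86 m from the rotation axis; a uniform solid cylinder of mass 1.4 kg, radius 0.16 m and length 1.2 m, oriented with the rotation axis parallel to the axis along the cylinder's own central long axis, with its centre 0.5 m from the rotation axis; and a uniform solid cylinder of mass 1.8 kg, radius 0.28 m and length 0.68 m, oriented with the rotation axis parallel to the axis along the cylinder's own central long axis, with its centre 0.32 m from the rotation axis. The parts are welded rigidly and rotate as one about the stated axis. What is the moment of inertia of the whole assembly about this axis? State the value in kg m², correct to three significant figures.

7.44

Rectangular plate: I_cm = (1/12)Mb² = (1/12)(3.7)(0.1)² = 0.0030833 kg m²; centre at d = 0.88 m, so I = I_cm + Md² gives I = 0.0030833 + (3.7)(0.88)² = 2.8684 kg m².
Spherical shell: I_cm = (2/3)MR² = (2/3)(5.3)(0.098)² = 0.033934 kg m²; centre at d = 0.86 m, so I = I_cm + Md² gives I = 0.033934 + (5.3)(0.86)² = 3.9538 kg m².
Solid cylinder: I_cm = (1/2)MR² = (1/2)(1.4)(0.16)² = 0.01792 kg m²; centre at d = 0.5 m, so I = I_cm + Md² gives I = 0.01792 + (1.4)(0.5)² = 0.36792 kg m².
Solid cylinder: I_cm = (1/2)MR² = (1/2)(1.8)(0.28)² = 0.07056 kg m²; centre at d = 0.32 m, so I = I_cm + Md² gives I = 0.07056 + (1.8)(0.32)² = 0.25488 kg m².
Total I = 2.8684 + 3.9538 + 0.36792 + 0.25488 = 7.445 kg m².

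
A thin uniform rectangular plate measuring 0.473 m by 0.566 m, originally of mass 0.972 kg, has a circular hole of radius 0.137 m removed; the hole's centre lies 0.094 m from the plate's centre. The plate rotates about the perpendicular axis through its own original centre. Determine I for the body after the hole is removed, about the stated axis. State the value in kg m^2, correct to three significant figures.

Unpierced body about its centre: I₀ = (1/12)M(a²+b²) = (1/12)(0.972)[(0.473)² + (0.566)²] = 0.044071 kg m^2.
The removed disk has mass m = M·πr²/(ab) = (0.972)·π(0.137)²/(0.473·0.566) = 0.21408 kg (same uniform areal density).
Its moment of inertia about the rotation axis (parallel-axis theorem): I_hole = (1/2)mr² + md² = (1/2)(0.21408)(0.137)² + (0.21408)(0.094)² = 0.0039007 kg m^2.
Treating the hole as negative mass, I = I₀ − I_hole = 0.044071 − 0.0039007 = 0.04017 kg m^2.

0.0402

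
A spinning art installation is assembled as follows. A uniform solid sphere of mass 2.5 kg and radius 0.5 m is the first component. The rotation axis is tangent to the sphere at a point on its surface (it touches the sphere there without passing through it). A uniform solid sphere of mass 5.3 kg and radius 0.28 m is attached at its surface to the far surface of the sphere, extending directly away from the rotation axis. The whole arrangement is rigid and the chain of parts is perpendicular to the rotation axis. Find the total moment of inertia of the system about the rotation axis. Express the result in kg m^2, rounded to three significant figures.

9.72

Solid sphere: I_cm = (2/5)MR² = (2/5)(2.5)(0.5)² = 0.25 kg m^2; centre at d = 0.5 m, so the parallel axis theorem gives I = 0.25 + (2.5)(0.5)² = 0.875 kg m^2.
Solid sphere: I_cm = (2/5)MR² = (2/5)(5.3)(0.28)² = 0.16621 kg m^2; centre at d = 0.5 + 0.5 + 0.28 = 1.28 m, so the parallel axis theorem gives I = 0.16621 + (5.3)(1.28)² = 8.8497 kg m^2.
Total I = 0.875 + 8.8497 = 9.7247 kg m^2.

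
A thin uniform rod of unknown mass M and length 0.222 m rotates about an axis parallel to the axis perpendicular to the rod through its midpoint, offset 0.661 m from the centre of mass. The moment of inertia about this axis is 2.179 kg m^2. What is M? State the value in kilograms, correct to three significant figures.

4.94

I = I_cm + Md² = (1/12)ML² + Md² = M·[0.0833333·(0.222)² + (0.661)²] = M·0.44103.
So M = 2.179 / 0.44103 = 4.9407 kg.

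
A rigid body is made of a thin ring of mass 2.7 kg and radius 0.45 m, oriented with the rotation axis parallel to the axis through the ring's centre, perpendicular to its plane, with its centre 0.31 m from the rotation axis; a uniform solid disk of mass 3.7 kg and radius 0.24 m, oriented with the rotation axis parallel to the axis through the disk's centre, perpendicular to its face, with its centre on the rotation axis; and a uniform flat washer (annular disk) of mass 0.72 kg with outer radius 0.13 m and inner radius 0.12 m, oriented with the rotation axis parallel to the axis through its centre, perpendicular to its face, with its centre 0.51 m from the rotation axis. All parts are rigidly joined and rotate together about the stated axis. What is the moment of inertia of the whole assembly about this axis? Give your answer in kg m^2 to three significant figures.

Thin ring: I_cm = MR² = (2.7)(0.45)² = 0.54675 kg m^2; centre at d = 0.31 m, so the parallel axis theorem gives I = 0.54675 + (2.7)(0.31)² = 0.80622 kg m^2.
Solid disk: I_cm = (1/2)MR² = (1/2)(3.7)(0.24)² = 0.10656 kg m^2; axis through the centre, so I = 0.10656 kg m^2.
Annular disk: I_cm = (1/2)M(R²+r²) = (1/2)(0.72)[(0.13)² + (0.12)²] = 0.011268 kg m^2; centre at d = 0.51 m, so the parallel axis theorem gives I = 0.011268 + (0.72)(0.51)² = 0.19854 kg m^2.
Total I = 0.80622 + 0.10656 + 0.19854 = 1.1113 kg m^2.

1.11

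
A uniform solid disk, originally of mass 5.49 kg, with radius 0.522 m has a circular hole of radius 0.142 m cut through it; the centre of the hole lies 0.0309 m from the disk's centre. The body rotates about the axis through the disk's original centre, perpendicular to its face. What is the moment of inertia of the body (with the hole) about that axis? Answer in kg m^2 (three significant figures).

Unpierced body about its centre: I₀ = (1/2)MR² = (1/2)(5.49)(0.522)² = 0.74797 kg m^2.
The removed disk has mass m = M·(r/R)² = (5.49)(0.142/0.522)² = 0.40626 kg (same uniform areal density).
Its moment of inertia about the rotation axis (parallel-axis theorem): I_hole = (1/2)mr² + md² = (1/2)(0.40626)(0.142)² + (0.40626)(0.0309)² = 0.0044839 kg m^2.
Treating the hole as negative mass, I = I₀ − I_hole = 0.74797 − 0.0044839 = 0.74348 kg m^2.

0.743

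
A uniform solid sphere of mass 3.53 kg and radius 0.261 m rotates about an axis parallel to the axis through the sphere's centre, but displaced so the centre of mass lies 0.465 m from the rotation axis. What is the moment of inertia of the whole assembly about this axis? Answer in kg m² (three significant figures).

0.859

I_cm = (2/5)MR² = (2/5)(3.53)(0.261)² = 0.096187 kg m²; centre at d = 0.465 m, so I = I_cm + Md² gives I = 0.096187 + (3.53)(0.465)² = 0.85946 kg m².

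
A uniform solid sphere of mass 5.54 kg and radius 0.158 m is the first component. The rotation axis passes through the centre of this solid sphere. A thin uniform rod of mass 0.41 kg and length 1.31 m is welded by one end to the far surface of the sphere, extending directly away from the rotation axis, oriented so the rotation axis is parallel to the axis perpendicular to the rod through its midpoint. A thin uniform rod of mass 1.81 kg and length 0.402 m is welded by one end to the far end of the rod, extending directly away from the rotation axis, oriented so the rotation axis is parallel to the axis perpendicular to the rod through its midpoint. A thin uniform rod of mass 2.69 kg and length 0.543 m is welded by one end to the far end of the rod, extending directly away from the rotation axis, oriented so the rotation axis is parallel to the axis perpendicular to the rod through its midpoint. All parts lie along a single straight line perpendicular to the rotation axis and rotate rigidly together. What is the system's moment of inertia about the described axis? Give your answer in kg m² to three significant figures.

Solid sphere: I_cm = (2/5)MR² = (2/5)(5.54)(0.158)² = 0.05532 kg m²; axis through the centre, so I = 0.05532 kg m².
Thin rod: I_cm = (1/12)ML² = (1/12)(0.41)(1.31)² = 0.058633 kg m²; centre at d = 0.158 + 0.655 = 0.813 m, so the parallel axis theorem gives I = 0.058633 + (0.41)(0.813)² = 0.32963 kg m².
Thin rod: I_cm = (1/12)ML² = (1/12)(1.81)(0.402)² = 0.024375 kg m²; centre at d = 0.158 + 0.655 + 0.655 + 0.201 = 1.669 m, so the parallel axis theorem gives I = 0.024375 + (1.81)(1.669)² = 5.0662 kg m².
Thin rod: I_cm = (1/12)ML² = (1/12)(2.69)(0.543)² = 0.066095 kg m²; centre at d = 0.158 + 0.655 + 0.655 + 0.201 + 0.201 + 0.2715 = 2.1415 m, so the parallel axis theorem gives I = 0.066095 + (2.69)(2.1415)² = 12.402 kg m².
Total I = 0.05532 + 0.32963 + 5.0662 + 12.402 = 17.854 kg m².

17.9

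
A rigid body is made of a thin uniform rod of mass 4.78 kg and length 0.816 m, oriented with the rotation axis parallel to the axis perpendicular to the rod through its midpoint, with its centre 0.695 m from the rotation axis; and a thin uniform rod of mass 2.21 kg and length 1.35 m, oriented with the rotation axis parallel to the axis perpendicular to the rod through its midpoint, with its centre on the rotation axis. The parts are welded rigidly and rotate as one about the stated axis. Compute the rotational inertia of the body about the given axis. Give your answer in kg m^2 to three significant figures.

2.91

Thin rod: I_cm = (1/12)ML² = (1/12)(4.78)(0.816)² = 0.26523 kg m^2; centre at d = 0.695 m, so I = I_cm + Md² gives I = 0.26523 + (4.78)(0.695)² = 2.5741 kg m^2.
Thin rod: I_cm = (1/12)ML² = (1/12)(2.21)(1.35)² = 0.33564 kg m^2; axis through the centre, so I = 0.33564 kg m^2.
Total I = 2.5741 + 0.33564 = 2.9097 kg m^2.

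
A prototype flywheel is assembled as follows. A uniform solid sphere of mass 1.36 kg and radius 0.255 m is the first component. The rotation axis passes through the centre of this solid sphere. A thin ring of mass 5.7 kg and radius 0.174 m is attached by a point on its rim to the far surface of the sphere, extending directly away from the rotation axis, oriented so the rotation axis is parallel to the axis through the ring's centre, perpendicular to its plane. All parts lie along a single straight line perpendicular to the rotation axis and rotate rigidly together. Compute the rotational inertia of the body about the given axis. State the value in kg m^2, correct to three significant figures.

Solid sphere: I_cm = (2/5)MR² = (2/5)(1.36)(0.255)² = 0.035374 kg m^2; axis through the centre, so I = 0.035374 kg m^2.
Thin ring: I_cm = MR² = (5.7)(0.174)² = 0.17257 kg m^2; centre at d = 0.255 + 0.174 = 0.429 m, so I = I_cm + Md² gives I = 0.17257 + (5.7)(0.429)² = 1.2216 kg m^2.
Total I = 0.035374 + 1.2216 = 1.257 kg m^2.

1.26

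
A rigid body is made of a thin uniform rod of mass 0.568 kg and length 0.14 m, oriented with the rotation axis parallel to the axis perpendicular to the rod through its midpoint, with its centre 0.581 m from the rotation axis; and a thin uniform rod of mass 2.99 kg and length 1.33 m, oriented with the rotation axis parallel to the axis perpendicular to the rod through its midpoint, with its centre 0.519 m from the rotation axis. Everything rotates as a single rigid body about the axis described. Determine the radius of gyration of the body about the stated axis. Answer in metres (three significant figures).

Thin rod: I_cm = (1/12)ML² = (1/12)(0.568)(0.14)² = 0.00092773 kg·m²; centre at d = 0.581 m, so I = I_cm + Md² gives I = 0.00092773 + (0.568)(0.581)² = 0.19266 kg·m².
Thin rod: I_cm = (1/12)ML² = (1/12)(2.99)(1.33)² = 0.44075 kg·m²; centre at d = 0.519 m, so I = I_cm + Md² gives I = 0.44075 + (2.99)(0.519)² = 1.2461 kg·m².
Total I = 1.4388 kg·m²; total mass M = 3.558 kg.
k = √(I/M) = √(1.4388/3.558) = 0.63591 m.

0.636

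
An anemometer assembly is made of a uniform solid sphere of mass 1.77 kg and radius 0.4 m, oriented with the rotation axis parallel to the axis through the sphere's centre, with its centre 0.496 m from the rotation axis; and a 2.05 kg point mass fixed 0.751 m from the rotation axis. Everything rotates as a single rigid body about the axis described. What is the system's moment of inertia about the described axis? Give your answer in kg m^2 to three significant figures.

1.70

Solid sphere: I_cm = (2/5)MR² = (2/5)(1.77)(0.4)² = 0.11328 kg m^2; centre at d = 0.496 m, so I = I_cm + Md² gives I = 0.11328 + (1.77)(0.496)² = 0.54873 kg m^2.
Point mass: I_cm = 0; centre at d = 0.751 m, so I = I_cm + Md² gives I = 0 + (2.05)(0.751)² = 1.1562 kg m^2.
Total I = 0.54873 + 1.1562 = 1.7049 kg m^2.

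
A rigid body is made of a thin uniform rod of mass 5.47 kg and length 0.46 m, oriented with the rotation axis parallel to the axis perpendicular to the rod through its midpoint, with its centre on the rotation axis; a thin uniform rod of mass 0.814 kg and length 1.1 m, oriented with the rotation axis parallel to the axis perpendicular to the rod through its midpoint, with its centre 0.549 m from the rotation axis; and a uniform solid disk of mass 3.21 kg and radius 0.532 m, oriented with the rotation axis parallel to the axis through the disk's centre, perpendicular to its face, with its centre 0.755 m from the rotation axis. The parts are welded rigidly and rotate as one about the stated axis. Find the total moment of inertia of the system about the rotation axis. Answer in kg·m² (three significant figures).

Thin rod: I_cm = (1/12)ML² = (1/12)(5.47)(0.46)² = 0.096454 kg·m²; axis through the centre, so I = 0.096454 kg·m².
Thin rod: I_cm = (1/12)ML² = (1/12)(0.814)(1.1)² = 0.082078 kg·m²; centre at d = 0.549 m, so the parallel axis theorem gives I = 0.082078 + (0.814)(0.549)² = 0.32742 kg·m².
Solid disk: I_cm = (1/2)MR² = (1/2)(3.21)(0.532)² = 0.45425 kg·m²; centre at d = 0.755 m, so the parallel axis theorem gives I = 0.45425 + (3.21)(0.755)² = 2.284 kg·m².
Total I = 0.096454 + 0.32742 + 2.284 = 2.7079 kg·m².

2.71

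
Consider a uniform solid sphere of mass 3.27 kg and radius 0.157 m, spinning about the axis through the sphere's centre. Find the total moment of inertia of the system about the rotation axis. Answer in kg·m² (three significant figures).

I_cm = (2/5)MR² = (2/5)(3.27)(0.157)² = 0.032241 kg·m²; axis through the centre, so I = 0.032241 kg·m².

0.0322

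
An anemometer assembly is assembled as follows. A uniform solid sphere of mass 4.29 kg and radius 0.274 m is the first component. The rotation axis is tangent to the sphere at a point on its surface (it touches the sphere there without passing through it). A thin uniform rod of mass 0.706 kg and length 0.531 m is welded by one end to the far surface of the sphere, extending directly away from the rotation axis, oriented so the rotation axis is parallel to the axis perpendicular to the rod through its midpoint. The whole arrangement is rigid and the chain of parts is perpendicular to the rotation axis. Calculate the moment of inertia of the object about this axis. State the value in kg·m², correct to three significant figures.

0.935

Solid sphere: I_cm = (2/5)MR² = (2/5)(4.29)(0.274)² = 0.12883 kg·m²; centre at d = 0.274 m, so the parallel axis theorem gives I = 0.12883 + (4.29)(0.274)² = 0.45091 kg·m².
Thin rod: I_cm = (1/12)ML² = (1/12)(0.706)(0.531)² = 0.016589 kg·m²; centre at d = 0.274 + 0.274 + 0.2655 = 0.8135 m, so the parallel axis theorem gives I = 0.016589 + (0.706)(0.8135)² = 0.48381 kg·m².
Total I = 0.45091 + 0.48381 = 0.93471 kg·m².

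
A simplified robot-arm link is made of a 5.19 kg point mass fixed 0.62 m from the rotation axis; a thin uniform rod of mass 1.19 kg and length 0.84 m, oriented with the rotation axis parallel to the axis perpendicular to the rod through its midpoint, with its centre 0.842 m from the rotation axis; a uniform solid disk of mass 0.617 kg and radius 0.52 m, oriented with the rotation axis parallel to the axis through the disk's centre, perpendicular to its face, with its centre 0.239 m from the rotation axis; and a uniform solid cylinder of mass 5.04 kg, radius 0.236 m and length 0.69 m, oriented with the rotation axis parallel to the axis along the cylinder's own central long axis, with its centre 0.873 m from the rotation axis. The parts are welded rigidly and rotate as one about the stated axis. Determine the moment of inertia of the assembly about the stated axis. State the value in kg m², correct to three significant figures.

7.01

Point mass: I_cm = 0; centre at d = 0.62 m, so I = I_cm + Md² gives I = 0 + (5.19)(0.62)² = 1.995 kg m².
Thin rod: I_cm = (1/12)ML² = (1/12)(1.19)(0.84)² = 0.069972 kg m²; centre at d = 0.842 m, so I = I_cm + Md² gives I = 0.069972 + (1.19)(0.842)² = 0.91364 kg m².
Solid disk: I_cm = (1/2)MR² = (1/2)(0.617)(0.52)² = 0.083418 kg m²; centre at d = 0.239 m, so I = I_cm + Md² gives I = 0.083418 + (0.617)(0.239)² = 0.11866 kg m².
Solid cylinder: I_cm = (1/2)MR² = (1/2)(5.04)(0.236)² = 0.14035 kg m²; centre at d = 0.873 m, so I = I_cm + Md² gives I = 0.14035 + (5.04)(0.873)² = 3.9815 kg m².
Total I = 1.995 + 0.91364 + 0.11866 + 3.9815 = 7.0088 kg m².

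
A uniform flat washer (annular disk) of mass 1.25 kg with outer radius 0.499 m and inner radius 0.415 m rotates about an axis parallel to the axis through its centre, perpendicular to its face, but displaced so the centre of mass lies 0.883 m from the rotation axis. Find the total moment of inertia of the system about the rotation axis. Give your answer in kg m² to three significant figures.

I_cm = (1/2)M(R²+r²) = (1/2)(1.25)[(0.499)² + (0.415)²] = 0.26327 kg m²; centre at d = 0.883 m, so the parallel axis theorem gives I = 0.26327 + (1.25)(0.883)² = 1.2379 kg m².

1.24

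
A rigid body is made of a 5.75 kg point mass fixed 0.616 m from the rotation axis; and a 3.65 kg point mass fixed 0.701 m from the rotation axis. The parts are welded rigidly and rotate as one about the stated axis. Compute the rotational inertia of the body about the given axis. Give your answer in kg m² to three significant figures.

Point mass: I_cm = 0; centre at d = 0.616 m, so I = I_cm + Md² gives I = 0 + (5.75)(0.616)² = 2.1819 kg m².
Point mass: I_cm = 0; centre at d = 0.701 m, so I = I_cm + Md² gives I = 0 + (3.65)(0.701)² = 1.7936 kg m².
Total I = 2.1819 + 1.7936 = 3.9755 kg m².

3.98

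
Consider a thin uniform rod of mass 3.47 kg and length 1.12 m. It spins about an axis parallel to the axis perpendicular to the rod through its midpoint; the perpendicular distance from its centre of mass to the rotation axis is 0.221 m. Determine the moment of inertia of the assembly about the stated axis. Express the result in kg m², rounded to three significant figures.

I_cm = (1/12)ML² = (1/12)(3.47)(1.12)² = 0.36273 kg m²; centre at d = 0.221 m, so the parallel axis theorem gives I = 0.36273 + (3.47)(0.221)² = 0.53221 kg m².

0.532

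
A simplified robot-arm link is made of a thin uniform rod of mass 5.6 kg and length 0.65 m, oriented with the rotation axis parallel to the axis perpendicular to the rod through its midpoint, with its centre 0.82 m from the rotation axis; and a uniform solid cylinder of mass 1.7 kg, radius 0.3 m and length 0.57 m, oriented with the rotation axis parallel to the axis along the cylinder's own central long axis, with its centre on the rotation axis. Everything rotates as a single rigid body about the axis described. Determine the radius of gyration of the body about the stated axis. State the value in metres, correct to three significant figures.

Thin rod: I_cm = (1/12)ML² = (1/12)(5.6)(0.65)² = 0.19717 kg m^2; centre at d = 0.82 m, so I = I_cm + Md² gives I = 0.19717 + (5.6)(0.82)² = 3.9626 kg m^2.
Solid cylinder: I_cm = (1/2)MR² = (1/2)(1.7)(0.3)² = 0.0765 kg m^2; axis through the centre, so I = 0.0765 kg m^2.
Total I = 4.0391 kg m^2; total mass M = 7.3 kg.
k = √(I/M) = √(4.0391/7.3) = 0.74384 m.

0.744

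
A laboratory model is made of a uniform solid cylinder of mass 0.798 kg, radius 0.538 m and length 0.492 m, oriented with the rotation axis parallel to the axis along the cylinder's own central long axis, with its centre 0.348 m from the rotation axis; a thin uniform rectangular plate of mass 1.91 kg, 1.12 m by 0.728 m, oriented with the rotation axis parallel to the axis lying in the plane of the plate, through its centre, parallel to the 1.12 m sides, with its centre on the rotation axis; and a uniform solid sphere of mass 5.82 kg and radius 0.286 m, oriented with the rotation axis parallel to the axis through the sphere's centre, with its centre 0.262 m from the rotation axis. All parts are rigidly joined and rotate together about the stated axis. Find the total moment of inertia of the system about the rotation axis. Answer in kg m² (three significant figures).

Solid cylinder: I_cm = (1/2)MR² = (1/2)(0.798)(0.538)² = 0.11549 kg m²; centre at d = 0.348 m, so the parallel axis theorem gives I = 0.11549 + (0.798)(0.348)² = 0.21213 kg m².
Rectangular plate: I_cm = (1/12)Mb² = (1/12)(1.91)(0.728)² = 0.084356 kg m²; axis through the centre, so I = 0.084356 kg m².
Solid sphere: I_cm = (2/5)MR² = (2/5)(5.82)(0.286)² = 0.19042 kg m²; centre at d = 0.262 m, so the parallel axis theorem gives I = 0.19042 + (5.82)(0.262)² = 0.58993 kg m².
Total I = 0.21213 + 0.084356 + 0.58993 = 0.88641 kg m².

0.886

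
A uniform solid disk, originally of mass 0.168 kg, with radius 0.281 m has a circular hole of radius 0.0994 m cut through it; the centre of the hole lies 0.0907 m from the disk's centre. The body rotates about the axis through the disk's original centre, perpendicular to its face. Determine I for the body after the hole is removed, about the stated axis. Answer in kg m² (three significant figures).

Unpierced body about its centre: I₀ = (1/2)MR² = (1/2)(0.168)(0.281)² = 0.0066327 kg m².
The removed disk has mass m = M·(r/R)² = (0.168)(0.0994/0.281)² = 0.021022 kg (same uniform areal density).
Its moment of inertia about the rotation axis (parallel-axis theorem): I_hole = (1/2)mr² + md² = (1/2)(0.021022)(0.0994)² + (0.021022)(0.0907)² = 0.00027679 kg m².
Treating the hole as negative mass, I = I₀ − I_hole = 0.0066327 − 0.00027679 = 0.0063559 kg m².

0.00636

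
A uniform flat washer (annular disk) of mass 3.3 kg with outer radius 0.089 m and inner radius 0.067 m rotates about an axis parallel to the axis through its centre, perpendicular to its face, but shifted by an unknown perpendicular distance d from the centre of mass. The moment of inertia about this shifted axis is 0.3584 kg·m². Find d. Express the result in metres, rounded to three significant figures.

About the centre-of-mass axis, I_cm = (1/2)M(R²+r²) = (1/2)(3.3)[(0.089)² + (0.067)²] = 0.020477 kg·m².
Parallel axis theorem: I = I_cm + Md², so Md² = 0.3584 − 0.020477 = 0.33792 kg·m².
d = √(0.33792 / 3.3) = 0.32 m.

0.320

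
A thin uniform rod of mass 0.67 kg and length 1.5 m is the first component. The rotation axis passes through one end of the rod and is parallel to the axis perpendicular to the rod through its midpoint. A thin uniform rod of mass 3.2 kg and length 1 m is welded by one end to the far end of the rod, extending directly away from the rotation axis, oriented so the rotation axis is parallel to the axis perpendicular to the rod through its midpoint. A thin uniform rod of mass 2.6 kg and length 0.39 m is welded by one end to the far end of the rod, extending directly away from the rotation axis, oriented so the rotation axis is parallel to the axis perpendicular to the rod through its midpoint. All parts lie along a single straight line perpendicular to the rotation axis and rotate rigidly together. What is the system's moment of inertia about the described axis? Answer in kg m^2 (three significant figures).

32.5

Thin rod: I_cm = (1/12)ML² = (1/12)(0.67)(1.5)² = 0.12562 kg m^2; centre at d = 0.75 m, so I = I_cm + Md² gives I = 0.12562 + (0.67)(0.75)² = 0.5025 kg m^2.
Thin rod: I_cm = (1/12)ML² = (1/12)(3.2)(1)² = 0.26667 kg m^2; centre at d = 0.75 + 0.75 + 0.5 = 2 m, so I = I_cm + Md² gives I = 0.26667 + (3.2)(2)² = 13.067 kg m^2.
Thin rod: I_cm = (1/12)ML² = (1/12)(2.6)(0.39)² = 0.032955 kg m^2; centre at d = 0.75 + 0.75 + 0.5 + 0.5 + 0.195 = 2.695 m, so I = I_cm + Md² gives I = 0.032955 + (2.6)(2.695)² = 18.917 kg m^2.
Total I = 0.5025 + 13.067 + 18.917 = 32.486 kg m^2.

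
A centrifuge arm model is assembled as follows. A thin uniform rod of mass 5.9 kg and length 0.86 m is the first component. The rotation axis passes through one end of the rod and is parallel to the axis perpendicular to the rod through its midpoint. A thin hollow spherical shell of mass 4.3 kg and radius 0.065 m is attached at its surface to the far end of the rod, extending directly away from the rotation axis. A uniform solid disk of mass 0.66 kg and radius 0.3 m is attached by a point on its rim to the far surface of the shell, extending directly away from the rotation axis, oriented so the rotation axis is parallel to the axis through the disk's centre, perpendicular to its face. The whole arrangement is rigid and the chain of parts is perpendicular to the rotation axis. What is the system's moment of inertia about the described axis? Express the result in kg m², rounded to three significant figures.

6.27

Thin rod: I_cm = (1/12)ML² = (1/12)(5.9)(0.86)² = 0.36364 kg m²; centre at d = 0.43 m, so the parallel axis theorem gives I = 0.36364 + (5.9)(0.43)² = 1.4545 kg m².
Spherical shell: I_cm = (2/3)MR² = (2/3)(4.3)(0.065)² = 0.012112 kg m²; centre at d = 0.43 + 0.43 + 0.065 = 0.925 m, so the parallel axis theorem gives I = 0.012112 + (4.3)(0.925)² = 3.6913 kg m².
Solid disk: I_cm = (1/2)MR² = (1/2)(0.66)(0.3)² = 0.0297 kg m²; centre at d = 0.43 + 0.43 + 0.065 + 0.065 + 0.3 = 1.29 m, so the parallel axis theorem gives I = 0.0297 + (0.66)(1.29)² = 1.128 kg m².
Total I = 1.4545 + 3.6913 + 1.128 = 6.2739 kg m².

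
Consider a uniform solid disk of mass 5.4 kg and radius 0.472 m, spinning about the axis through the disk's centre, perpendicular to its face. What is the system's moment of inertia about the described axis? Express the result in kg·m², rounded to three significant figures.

I_cm = (1/2)MR² = (1/2)(5.4)(0.472)² = 0.60152 kg·m²; axis through the centre, so I = 0.60152 kg·m².

0.602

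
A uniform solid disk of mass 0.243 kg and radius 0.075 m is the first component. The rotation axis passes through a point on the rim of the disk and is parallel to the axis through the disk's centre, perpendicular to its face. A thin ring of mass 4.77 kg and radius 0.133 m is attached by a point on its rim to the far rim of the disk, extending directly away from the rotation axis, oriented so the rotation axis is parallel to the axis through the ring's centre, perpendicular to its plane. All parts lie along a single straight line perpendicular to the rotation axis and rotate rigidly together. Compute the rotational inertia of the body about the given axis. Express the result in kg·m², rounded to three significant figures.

Solid disk: I_cm = (1/2)MR² = (1/2)(0.243)(0.075)² = 0.00068344 kg·m²; centre at d = 0.075 m, so I = I_cm + Md² gives I = 0.00068344 + (0.243)(0.075)² = 0.0020503 kg·m².
Thin ring: I_cm = MR² = (4.77)(0.133)² = 0.084377 kg·m²; centre at d = 0.075 + 0.075 + 0.133 = 0.283 m, so I = I_cm + Md² gives I = 0.084377 + (4.77)(0.283)² = 0.4664 kg·m².
Total I = 0.0020503 + 0.4664 = 0.46845 kg·m².

0.468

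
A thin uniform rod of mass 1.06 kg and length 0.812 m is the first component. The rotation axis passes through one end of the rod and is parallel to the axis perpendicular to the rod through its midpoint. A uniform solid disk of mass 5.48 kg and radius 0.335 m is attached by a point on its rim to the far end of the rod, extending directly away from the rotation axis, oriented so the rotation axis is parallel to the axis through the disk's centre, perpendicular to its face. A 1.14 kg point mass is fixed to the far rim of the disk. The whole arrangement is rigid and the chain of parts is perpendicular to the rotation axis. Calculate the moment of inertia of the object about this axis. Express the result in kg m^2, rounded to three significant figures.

Thin rod: I_cm = (1/12)ML² = (1/12)(1.06)(0.812)² = 0.058242 kg m^2; centre at d = 0.406 m, so I = I_cm + Md² gives I = 0.058242 + (1.06)(0.406)² = 0.23297 kg m^2.
Solid disk: I_cm = (1/2)MR² = (1/2)(5.48)(0.335)² = 0.3075 kg m^2; centre at d = 0.406 + 0.406 + 0.335 = 1.147 m, so I = I_cm + Md² gives I = 0.3075 + (5.48)(1.147)² = 7.517 kg m^2.
Point mass: I_cm = 0; centre at d = 0.406 + 0.406 + 0.335 + 0.335 = 1.482 m, so I = I_cm + Md² gives I = 0 + (1.14)(1.482)² = 2.5038 kg m^2.
Total I = 0.23297 + 7.517 + 2.5038 = 10.254 kg m^2.

10.3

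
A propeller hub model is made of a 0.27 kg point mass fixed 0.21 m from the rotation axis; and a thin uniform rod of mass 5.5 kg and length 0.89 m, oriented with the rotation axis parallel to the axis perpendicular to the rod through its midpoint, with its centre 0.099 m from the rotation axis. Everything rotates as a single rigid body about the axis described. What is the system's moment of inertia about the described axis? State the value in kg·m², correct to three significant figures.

Point mass: I_cm = 0; centre at d = 0.21 m, so I = I_cm + Md² gives I = 0 + (0.27)(0.21)² = 0.011907 kg·m².
Thin rod: I_cm = (1/12)ML² = (1/12)(5.5)(0.89)² = 0.36305 kg·m²; centre at d = 0.099 m, so I = I_cm + Md² gives I = 0.36305 + (5.5)(0.099)² = 0.41695 kg·m².
Total I = 0.011907 + 0.41695 = 0.42886 kg·m².

0.429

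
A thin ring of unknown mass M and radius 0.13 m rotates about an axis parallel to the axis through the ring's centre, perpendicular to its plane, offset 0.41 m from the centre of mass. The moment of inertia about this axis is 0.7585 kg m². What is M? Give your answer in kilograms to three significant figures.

4.10

I = I_cm + Md² = MR² + Md² = M·[1·(0.13)² + (0.41)²] = M·0.185.
So M = 0.7585 / 0.185 = 4.1 kg.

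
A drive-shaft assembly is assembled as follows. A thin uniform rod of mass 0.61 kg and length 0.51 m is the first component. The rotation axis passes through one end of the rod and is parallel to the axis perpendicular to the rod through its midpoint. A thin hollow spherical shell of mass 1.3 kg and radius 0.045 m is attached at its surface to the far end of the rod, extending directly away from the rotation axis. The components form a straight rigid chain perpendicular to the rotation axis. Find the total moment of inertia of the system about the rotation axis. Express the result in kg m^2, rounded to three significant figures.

0.455

Thin rod: I_cm = (1/12)ML² = (1/12)(0.61)(0.51)² = 0.013222 kg m^2; centre at d = 0.255 m, so the parallel axis theorem gives I = 0.013222 + (0.61)(0.255)² = 0.052887 kg m^2.
Spherical shell: I_cm = (2/3)MR² = (2/3)(1.3)(0.045)² = 0.001755 kg m^2; centre at d = 0.255 + 0.255 + 0.045 = 0.555 m, so the parallel axis theorem gives I = 0.001755 + (1.3)(0.555)² = 0.40219 kg m^2.
Total I = 0.052887 + 0.40219 = 0.45507 kg m^2.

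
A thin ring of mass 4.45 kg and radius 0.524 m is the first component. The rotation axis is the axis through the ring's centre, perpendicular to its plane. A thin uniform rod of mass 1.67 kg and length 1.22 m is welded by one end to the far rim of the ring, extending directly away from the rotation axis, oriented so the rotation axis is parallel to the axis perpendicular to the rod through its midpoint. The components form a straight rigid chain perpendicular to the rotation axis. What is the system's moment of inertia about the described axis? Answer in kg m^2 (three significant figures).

3.58

Thin ring: I_cm = MR² = (4.45)(0.524)² = 1.2219 kg m^2; axis through the centre, so I = 1.2219 kg m^2.
Thin rod: I_cm = (1/12)ML² = (1/12)(1.67)(1.22)² = 0.20714 kg m^2; centre at d = 0.524 + 0.61 = 1.134 m, so the parallel axis theorem gives I = 0.20714 + (1.67)(1.134)² = 2.3547 kg m^2.
Total I = 1.2219 + 2.3547 = 3.5765 kg m^2.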